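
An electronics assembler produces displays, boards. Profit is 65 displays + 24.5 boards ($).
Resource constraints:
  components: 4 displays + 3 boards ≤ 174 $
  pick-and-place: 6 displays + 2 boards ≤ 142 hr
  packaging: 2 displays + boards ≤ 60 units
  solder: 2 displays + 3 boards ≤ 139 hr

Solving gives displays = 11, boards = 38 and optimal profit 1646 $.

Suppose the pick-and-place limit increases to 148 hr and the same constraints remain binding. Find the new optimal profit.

1694

Binding: pick-and-place and packaging. Non-binding: components (16 unused), solder (3 unused).
By complementary slackness, y = 0 for the non-binding constraints.
From A_Bᵀ y = c: 6·y_pick-and-place + 2·y_packaging = 65; 2·y_pick-and-place + 1·y_packaging = 24.5.
→ y_pick-and-place = 8 and y_packaging = 8.5.
Δz = y_pick-and-place·Δb = 8 × (6) = 48, so new z* = 1646 + 48 = 1694.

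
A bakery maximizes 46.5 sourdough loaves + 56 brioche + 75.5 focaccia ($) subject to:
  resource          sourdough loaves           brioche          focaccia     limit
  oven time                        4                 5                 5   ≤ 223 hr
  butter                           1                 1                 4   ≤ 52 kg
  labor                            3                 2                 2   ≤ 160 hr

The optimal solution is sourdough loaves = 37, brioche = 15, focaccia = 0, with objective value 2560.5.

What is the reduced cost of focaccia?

Check each constraint at x*: oven time 223/223 (tight); butter 52/52 (tight); labor 141/160 (slack 19).
Slack constraints have shadow price 0 (complementary slackness).
The binding rows give the dual system: 4·y_oven time + 1·y_butter = 46.5 and 5·y_oven time + 1·y_butter = 56.
This yields shadow prices y_oven time = 9.5, y_butter = 8.5.
Reduced cost of focaccia: c₃ − yᵀa₃ = 75.5 − (9.5·5 + 8.5·4) = 75.5 − 81.5 = -6.

-6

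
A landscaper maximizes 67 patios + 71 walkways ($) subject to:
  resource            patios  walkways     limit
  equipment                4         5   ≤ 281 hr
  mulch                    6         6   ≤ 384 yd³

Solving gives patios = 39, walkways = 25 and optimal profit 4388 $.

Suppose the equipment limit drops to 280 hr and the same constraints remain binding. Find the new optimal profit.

4384

Both equipment and mulch are binding at x*.
From A_Bᵀ y = c: 4·y_equipment + 6·y_mulch = 67; 5·y_equipment + 6·y_mulch = 71.
→ y_equipment = 4 and y_mulch = 8.5.
Δz = y_equipment·Δb = 4 × (-1) = -4, so new z* = 4388 − 4 = 4384.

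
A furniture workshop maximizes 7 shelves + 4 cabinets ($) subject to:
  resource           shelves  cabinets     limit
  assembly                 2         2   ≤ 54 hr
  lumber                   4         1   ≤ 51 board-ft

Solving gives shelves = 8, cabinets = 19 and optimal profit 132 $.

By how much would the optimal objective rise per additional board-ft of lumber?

At the optimum: assembly uses 54 of 54 (binding); lumber uses 51 of 51 (binding).
Dual feasibility on the basic columns requires 2·y_assembly + 4·y_lumber = 7, 2·y_assembly + 1·y_lumber = 4.
Solving: y_assembly = 1.5, y_lumber = 1.
Shadow price of lumber = 1.

1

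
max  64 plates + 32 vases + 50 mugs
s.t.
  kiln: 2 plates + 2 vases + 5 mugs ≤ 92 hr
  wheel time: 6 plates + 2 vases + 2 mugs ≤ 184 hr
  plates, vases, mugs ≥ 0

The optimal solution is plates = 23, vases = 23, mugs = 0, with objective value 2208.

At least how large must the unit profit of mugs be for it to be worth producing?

Both kiln and wheel time are binding at x*.
The binding rows give the dual system: 2·y_kiln + 6·y_wheel time = 64 and 2·y_kiln + 2·y_wheel time = 32.
This yields shadow prices y_kiln = 8, y_wheel time = 8.
mugs enters the basis when its profit ≥ yᵀa₃ = 8·5 + 8·2 = 56.

56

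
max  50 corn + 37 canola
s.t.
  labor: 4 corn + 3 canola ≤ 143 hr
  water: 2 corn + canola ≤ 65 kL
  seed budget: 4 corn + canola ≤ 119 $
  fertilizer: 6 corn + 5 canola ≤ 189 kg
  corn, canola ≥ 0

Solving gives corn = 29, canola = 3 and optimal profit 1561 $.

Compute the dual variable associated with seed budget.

2

Binding: seed budget and fertilizer. Non-binding: labor (18 unused), water (4 unused).
By complementary slackness, y = 0 for the non-binding constraints.
Dual feasibility on the basic columns requires 4·y_seed budget + 6·y_fertilizer = 50, 1·y_seed budget + 5·y_fertilizer = 37.
This yields shadow prices y_seed budget = 2, y_fertilizer = 7.
Shadow price of seed budget = 2.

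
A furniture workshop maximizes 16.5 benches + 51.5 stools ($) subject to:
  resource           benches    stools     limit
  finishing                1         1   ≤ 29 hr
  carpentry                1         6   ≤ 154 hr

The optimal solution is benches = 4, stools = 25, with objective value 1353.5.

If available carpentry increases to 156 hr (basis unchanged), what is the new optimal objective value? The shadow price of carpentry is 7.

1367.5

Δb = 2, so new z* = 1353.5 + (7)·(2) = 1353.5 + 14 = 1367.5.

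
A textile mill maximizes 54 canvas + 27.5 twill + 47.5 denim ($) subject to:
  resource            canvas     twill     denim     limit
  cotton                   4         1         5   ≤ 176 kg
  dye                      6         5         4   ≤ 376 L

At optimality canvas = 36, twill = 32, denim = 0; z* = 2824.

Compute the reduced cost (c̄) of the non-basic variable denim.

Check each constraint at x*: cotton 176/176 (tight); dye 376/376 (tight).
The binding rows give the dual system: 4·y_cotton + 6·y_dye = 54 and 1·y_cotton + 5·y_dye = 27.5.
→ y_cotton = 7.5 and y_dye = 4.
Reduced cost of denim: c₃ − yᵀa₃ = 47.5 − (7.5·5 + 4·4) = 47.5 − 53.5 = -6.

-6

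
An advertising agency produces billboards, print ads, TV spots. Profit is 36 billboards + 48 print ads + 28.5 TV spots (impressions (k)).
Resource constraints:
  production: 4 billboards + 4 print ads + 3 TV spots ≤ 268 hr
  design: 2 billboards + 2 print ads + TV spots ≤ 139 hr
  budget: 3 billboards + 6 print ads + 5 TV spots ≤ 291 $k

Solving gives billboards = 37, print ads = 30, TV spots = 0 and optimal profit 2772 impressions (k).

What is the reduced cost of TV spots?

-9.5

At the optimum: production uses 268 of 268 (binding); design uses 134 of 139 (slack = 5); budget uses 291 of 291 (binding).
Since design is not tight, its dual is 0.
From A_Bᵀ y = c: 4·y_production + 3·y_budget = 36; 4·y_production + 6·y_budget = 48.
→ y_production = 6 and y_budget = 4.
Reduced cost of TV spots: c₃ − yᵀa₃ = 28.5 − (6·3 + 4·5) = 28.5 − 38 = -9.5.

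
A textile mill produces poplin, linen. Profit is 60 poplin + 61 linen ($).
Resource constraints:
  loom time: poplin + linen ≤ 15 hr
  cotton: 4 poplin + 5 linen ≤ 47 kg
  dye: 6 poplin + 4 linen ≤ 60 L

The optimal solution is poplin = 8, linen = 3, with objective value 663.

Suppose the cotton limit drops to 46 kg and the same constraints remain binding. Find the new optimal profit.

At the optimum: loom time uses 11 of 15 (slack = 4); cotton uses 47 of 47 (binding); dye uses 60 of 60 (binding).
Since loom time is not tight, its dual is 0.
Dual feasibility on the basic columns requires 4·y_cotton + 6·y_dye = 60, 5·y_cotton + 4·y_dye = 61.
This yields shadow prices y_cotton = 9, y_dye = 4.
Δz = y_cotton·Δb = 9 × (-1) = -9, so new z* = 663 − 9 = 654.

654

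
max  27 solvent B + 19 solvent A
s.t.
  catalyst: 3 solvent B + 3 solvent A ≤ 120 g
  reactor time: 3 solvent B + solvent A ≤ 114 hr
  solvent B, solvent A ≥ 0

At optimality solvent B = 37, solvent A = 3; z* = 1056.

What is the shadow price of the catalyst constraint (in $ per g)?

5

Check each constraint at x*: catalyst 120/120 (tight); reactor time 114/114 (tight).
The binding rows give the dual system: 3·y_catalyst + 3·y_reactor time = 27 and 3·y_catalyst + 1·y_reactor time = 19.
Solving: y_catalyst = 5, y_reactor time = 4.
Shadow price of catalyst = 5.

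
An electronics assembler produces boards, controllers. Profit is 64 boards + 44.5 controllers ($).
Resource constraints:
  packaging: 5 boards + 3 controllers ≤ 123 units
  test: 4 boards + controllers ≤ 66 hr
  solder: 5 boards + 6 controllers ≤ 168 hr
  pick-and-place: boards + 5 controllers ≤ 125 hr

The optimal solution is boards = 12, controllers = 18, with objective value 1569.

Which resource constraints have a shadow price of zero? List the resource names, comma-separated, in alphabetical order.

packaging, pick-and-place

packaging: 114/123 (slack 9)
test: 66/66 (binding)
solder: 168/168 (binding)
pick-and-place: 102/125 (slack 23)
By complementary slackness, a constraint with positive slack has shadow price 0 → packaging, pick-and-place.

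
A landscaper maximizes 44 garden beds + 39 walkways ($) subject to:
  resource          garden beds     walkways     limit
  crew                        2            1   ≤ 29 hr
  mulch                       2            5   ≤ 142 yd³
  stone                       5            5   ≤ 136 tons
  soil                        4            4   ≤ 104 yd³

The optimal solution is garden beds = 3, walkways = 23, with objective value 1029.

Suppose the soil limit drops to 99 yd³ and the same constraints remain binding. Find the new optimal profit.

Check each constraint at x*: crew 29/29 (tight); mulch 121/142 (slack 21); stone 130/136 (slack 6); soil 104/104 (tight).
Slack constraints have shadow price 0 (complementary slackness).
From A_Bᵀ y = c: 2·y_crew + 4·y_soil = 44; 1·y_crew + 4·y_soil = 39.
Solving: y_crew = 5, y_soil = 8.5.
Δz = y_soil·Δb = 8.5 × (-5) = -42.5, so new z* = 1029 − 42.5 = 986.5.

986.5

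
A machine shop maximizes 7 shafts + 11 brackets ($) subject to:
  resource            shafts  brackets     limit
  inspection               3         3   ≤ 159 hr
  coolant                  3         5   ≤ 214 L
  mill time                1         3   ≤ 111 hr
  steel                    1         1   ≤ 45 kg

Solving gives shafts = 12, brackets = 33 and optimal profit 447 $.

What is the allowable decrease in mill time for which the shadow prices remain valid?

Binding constraints: mill time, steel. The basis is B = [[1,3],[1,1]] with det -2.
Per unit decrease in mill time, x* moves by d = (0.5, -0.5).
The basis stays optimal until brackets reaches 0; allowable decrease = 66 hr.

66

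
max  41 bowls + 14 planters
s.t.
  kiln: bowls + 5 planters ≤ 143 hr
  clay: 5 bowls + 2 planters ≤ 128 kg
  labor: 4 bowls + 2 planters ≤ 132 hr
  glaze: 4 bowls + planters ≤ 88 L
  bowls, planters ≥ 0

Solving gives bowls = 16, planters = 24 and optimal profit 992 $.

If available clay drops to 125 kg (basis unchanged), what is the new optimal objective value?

977

Check each constraint at x*: kiln 136/143 (slack 7); clay 128/128 (tight); labor 112/132 (slack 20); glaze 88/88 (tight).
By complementary slackness, y = 0 for the non-binding constraints.
Dual feasibility on the basic columns requires 5·y_clay + 4·y_glaze = 41, 2·y_clay + 1·y_glaze = 14.
This yields shadow prices y_clay = 5, y_glaze = 4.
Δz = y_clay·Δb = 5 × (-3) = -15, so new z* = 992 − 15 = 977.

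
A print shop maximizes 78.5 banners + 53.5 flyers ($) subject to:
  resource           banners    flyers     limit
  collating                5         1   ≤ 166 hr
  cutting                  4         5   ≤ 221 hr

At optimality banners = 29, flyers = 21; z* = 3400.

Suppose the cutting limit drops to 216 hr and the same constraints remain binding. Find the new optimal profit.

At the optimum: collating uses 166 of 166 (binding); cutting uses 221 of 221 (binding).
From A_Bᵀ y = c: 5·y_collating + 4·y_cutting = 78.5; 1·y_collating + 5·y_cutting = 53.5.
Solving: y_collating = 8.5, y_cutting = 9.
Δz = y_cutting·Δb = 9 × (-5) = -45, so new z* = 3400 − 45 = 3355.

3355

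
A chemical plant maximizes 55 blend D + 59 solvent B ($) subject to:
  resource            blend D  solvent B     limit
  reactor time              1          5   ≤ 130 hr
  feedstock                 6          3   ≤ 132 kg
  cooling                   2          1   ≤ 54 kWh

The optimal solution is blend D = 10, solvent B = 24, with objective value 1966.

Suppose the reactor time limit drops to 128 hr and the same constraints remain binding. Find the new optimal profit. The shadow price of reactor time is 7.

Δb = -2, so new z* = 1966 + (7)·(-2) = 1966 − 14 = 1952.

1952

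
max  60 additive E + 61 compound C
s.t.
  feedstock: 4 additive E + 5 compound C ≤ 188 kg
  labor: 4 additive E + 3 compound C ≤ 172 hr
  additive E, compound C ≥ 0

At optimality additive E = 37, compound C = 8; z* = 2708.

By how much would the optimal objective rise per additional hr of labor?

Check each constraint at x*: feedstock 188/188 (tight); labor 172/172 (tight).
The binding rows give the dual system: 4·y_feedstock + 4·y_labor = 60 and 5·y_feedstock + 3·y_labor = 61.
This yields shadow prices y_feedstock = 8, y_labor = 7.
Shadow price of labor = 7.

7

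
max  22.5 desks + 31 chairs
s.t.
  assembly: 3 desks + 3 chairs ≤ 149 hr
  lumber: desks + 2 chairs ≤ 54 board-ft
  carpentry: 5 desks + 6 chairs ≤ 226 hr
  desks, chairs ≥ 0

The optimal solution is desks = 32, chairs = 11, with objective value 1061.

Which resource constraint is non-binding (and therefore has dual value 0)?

assembly

assembly: 129/149 (slack 20)
lumber: 54/54 (binding)
carpentry: 226/226 (binding)
By complementary slackness, a constraint with positive slack has shadow price 0 → assembly.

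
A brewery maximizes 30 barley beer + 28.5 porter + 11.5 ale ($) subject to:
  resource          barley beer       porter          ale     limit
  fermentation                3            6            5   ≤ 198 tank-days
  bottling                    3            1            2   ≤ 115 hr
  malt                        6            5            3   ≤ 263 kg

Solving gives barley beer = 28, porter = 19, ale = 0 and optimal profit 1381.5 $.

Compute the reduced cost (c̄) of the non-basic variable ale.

Check each constraint at x*: fermentation 198/198 (tight); bottling 103/115 (slack 12); malt 263/263 (tight).
Since bottling is not tight, its dual is 0.
Dual feasibility on the basic columns requires 3·y_fermentation + 6·y_malt = 30, 6·y_fermentation + 5·y_malt = 28.5.
Solving: y_fermentation = 1, y_malt = 4.5.
Reduced cost of ale: c₃ − yᵀa₃ = 11.5 − (1·5 + 4.5·3) = 11.5 − 18.5 = -7.

-7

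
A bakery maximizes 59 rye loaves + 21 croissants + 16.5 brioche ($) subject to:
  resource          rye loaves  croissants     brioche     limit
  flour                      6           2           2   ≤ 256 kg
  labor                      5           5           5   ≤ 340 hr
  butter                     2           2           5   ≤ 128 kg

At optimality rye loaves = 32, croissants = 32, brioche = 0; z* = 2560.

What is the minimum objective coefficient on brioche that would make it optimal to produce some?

24

At the optimum: flour uses 256 of 256 (binding); labor uses 320 of 340 (slack = 20); butter uses 128 of 128 (binding).
By complementary slackness, y = 0 for the non-binding constraint.
Dual feasibility on the basic columns requires 6·y_flour + 2·y_butter = 59, 2·y_flour + 2·y_butter = 21.
Solving: y_flour = 9.5, y_butter = 1.
brioche enters the basis when its profit ≥ yᵀa₃ = 9.5·2 + 1·5 = 24.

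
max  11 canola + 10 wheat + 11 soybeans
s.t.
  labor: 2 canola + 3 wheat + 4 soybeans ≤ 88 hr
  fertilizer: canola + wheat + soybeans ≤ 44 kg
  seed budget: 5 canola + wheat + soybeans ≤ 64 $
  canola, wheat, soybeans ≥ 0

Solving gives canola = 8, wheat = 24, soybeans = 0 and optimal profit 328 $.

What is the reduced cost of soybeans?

Binding: labor and seed budget. Non-binding: fertilizer (12 unused).
Slack constraints have shadow price 0 (complementary slackness).
The binding rows give the dual system: 2·y_labor + 5·y_seed budget = 11 and 3·y_labor + 1·y_seed budget = 10.
Solving: y_labor = 3, y_seed budget = 1.
Reduced cost of soybeans: c₃ − yᵀa₃ = 11 − (3·4 + 1·1) = 11 − 13 = -2.

-2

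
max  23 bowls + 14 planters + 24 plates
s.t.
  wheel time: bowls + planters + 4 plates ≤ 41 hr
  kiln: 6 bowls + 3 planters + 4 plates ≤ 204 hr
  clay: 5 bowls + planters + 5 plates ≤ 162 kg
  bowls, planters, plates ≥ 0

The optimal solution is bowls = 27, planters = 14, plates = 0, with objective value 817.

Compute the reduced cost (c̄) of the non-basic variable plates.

-8

Check each constraint at x*: wheel time 41/41 (tight); kiln 204/204 (tight); clay 149/162 (slack 13).
By complementary slackness, y = 0 for the non-binding constraint.
The binding rows give the dual system: 1·y_wheel time + 6·y_kiln = 23 and 1·y_wheel time + 3·y_kiln = 14.
This yields shadow prices y_wheel time = 5, y_kiln = 3.
Reduced cost of plates: c₃ − yᵀa₃ = 24 − (5·4 + 3·4) = 24 − 32 = -8.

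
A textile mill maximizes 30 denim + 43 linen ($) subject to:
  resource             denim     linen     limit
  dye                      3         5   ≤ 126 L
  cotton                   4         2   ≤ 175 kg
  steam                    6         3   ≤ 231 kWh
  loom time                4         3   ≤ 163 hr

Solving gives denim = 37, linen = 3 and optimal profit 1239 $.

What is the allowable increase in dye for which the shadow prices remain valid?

21

Binding constraints: dye, steam. The basis is B = [[3,5],[6,3]] with det -21.
Per unit increase in dye, x* moves by d = (-0.1429, 0.2857).
The basis stays optimal until loom time becomes binding; allowable increase = 21 L.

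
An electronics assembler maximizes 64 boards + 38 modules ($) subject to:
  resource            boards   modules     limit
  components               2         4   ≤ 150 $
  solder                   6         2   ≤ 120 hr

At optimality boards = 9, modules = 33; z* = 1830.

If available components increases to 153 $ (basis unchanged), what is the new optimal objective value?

1845

Check each constraint at x*: components 150/150 (tight); solder 120/120 (tight).
The binding rows give the dual system: 2·y_components + 6·y_solder = 64 and 4·y_components + 2·y_solder = 38.
Solving: y_components = 5, y_solder = 9.
Δz = y_components·Δb = 5 × (3) = 15, so new z* = 1830 + 15 = 1845.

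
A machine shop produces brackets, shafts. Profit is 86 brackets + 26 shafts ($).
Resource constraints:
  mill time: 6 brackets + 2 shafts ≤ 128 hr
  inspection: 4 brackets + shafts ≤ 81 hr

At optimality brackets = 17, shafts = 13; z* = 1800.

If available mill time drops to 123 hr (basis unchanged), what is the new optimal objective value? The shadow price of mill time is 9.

Δb = -5, so new z* = 1800 + (9)·(-5) = 1800 − 45 = 1755.

1755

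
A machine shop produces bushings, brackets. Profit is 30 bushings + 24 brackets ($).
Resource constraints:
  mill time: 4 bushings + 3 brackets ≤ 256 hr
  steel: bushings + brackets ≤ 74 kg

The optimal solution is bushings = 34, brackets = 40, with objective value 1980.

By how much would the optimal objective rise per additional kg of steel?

Both mill time and steel are binding at x*.
The binding rows give the dual system: 4·y_mill time + 1·y_steel = 30 and 3·y_mill time + 1·y_steel = 24.
Solving: y_mill time = 6, y_steel = 6.
Shadow price of steel = 6.

6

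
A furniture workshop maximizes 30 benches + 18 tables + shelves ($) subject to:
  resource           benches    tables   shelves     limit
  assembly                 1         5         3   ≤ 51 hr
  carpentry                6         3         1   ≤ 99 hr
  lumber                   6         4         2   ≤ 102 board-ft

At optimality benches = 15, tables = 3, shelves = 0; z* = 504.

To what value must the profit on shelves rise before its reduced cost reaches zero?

Check each constraint at x*: assembly 30/51 (slack 21); carpentry 99/99 (tight); lumber 102/102 (tight).
By complementary slackness, y = 0 for the non-binding constraint.
From A_Bᵀ y = c: 6·y_carpentry + 6·y_lumber = 30; 3·y_carpentry + 4·y_lumber = 18.
This yields shadow prices y_carpentry = 2, y_lumber = 3.
shelves enters the basis when its profit ≥ yᵀa₃ = 2·1 + 3·2 = 8.

8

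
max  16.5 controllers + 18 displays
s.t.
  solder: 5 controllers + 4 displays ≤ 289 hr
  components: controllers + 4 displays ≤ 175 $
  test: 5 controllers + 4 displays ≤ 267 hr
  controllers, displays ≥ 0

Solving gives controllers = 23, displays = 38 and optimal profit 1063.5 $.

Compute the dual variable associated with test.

Check each constraint at x*: solder 267/289 (slack 22); components 175/175 (tight); test 267/267 (tight).
Slack constraints have shadow price 0 (complementary slackness).
Dual feasibility on the basic columns requires 1·y_components + 5·y_test = 16.5, 4·y_components + 4·y_test = 18.
→ y_components = 1.5 and y_test = 3.
Shadow price of test = 3.

3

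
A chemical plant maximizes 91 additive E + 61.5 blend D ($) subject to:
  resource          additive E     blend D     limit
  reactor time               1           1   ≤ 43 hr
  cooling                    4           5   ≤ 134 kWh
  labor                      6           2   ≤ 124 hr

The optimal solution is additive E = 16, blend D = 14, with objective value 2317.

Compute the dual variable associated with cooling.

8.5

Binding: cooling and labor. Non-binding: reactor time (13 unused).
Slack constraints have shadow price 0 (complementary slackness).
From A_Bᵀ y = c: 4·y_cooling + 6·y_labor = 91; 5·y_cooling + 2·y_labor = 61.5.
→ y_cooling = 8.5 and y_labor = 9.5.
Shadow price of cooling = 8.5.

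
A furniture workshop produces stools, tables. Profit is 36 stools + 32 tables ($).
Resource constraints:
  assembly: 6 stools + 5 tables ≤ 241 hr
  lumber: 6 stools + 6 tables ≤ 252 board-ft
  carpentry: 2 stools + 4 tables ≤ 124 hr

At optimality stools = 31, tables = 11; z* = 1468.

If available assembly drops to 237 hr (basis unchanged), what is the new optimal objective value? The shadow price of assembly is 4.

Δb = -4, so new z* = 1468 + (4)·(-4) = 1468 − 16 = 1452.

1452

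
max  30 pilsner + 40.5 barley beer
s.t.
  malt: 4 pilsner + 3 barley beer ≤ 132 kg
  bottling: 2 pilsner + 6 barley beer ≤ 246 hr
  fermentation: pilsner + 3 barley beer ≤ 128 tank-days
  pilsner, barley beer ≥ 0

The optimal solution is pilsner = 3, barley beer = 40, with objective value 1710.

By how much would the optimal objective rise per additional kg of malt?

5.5

Check each constraint at x*: malt 132/132 (tight); bottling 246/246 (tight); fermentation 123/128 (slack 5).
Since fermentation is not tight, its dual is 0.
From A_Bᵀ y = c: 4·y_malt + 2·y_bottling = 30; 3·y_malt + 6·y_bottling = 40.5.
→ y_malt = 5.5 and y_bottling = 4.
Shadow price of malt = 5.5.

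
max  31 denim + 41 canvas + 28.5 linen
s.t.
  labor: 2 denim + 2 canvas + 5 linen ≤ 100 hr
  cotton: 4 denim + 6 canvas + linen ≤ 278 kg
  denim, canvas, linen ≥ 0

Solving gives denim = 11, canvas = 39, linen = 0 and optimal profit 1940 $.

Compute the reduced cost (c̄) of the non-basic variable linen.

-4

Check each constraint at x*: labor 100/100 (tight); cotton 278/278 (tight).
The binding rows give the dual system: 2·y_labor + 4·y_cotton = 31 and 2·y_labor + 6·y_cotton = 41.
→ y_labor = 5.5 and y_cotton = 5.
Reduced cost of linen: c₃ − yᵀa₃ = 28.5 − (5.5·5 + 5·1) = 28.5 − 32.5 = -4.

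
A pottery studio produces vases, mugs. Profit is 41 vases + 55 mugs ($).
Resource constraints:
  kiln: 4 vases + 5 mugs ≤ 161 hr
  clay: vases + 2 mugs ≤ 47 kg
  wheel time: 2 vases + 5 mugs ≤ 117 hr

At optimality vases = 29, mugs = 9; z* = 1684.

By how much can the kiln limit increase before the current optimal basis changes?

Binding constraints: kiln, clay. The basis is B = [[4,5],[1,2]] with det 3.
Per unit increase in kiln, x* moves by d = (0.6667, -0.3333).
The basis stays optimal until mugs reaches 0; allowable increase = 27 hr.

27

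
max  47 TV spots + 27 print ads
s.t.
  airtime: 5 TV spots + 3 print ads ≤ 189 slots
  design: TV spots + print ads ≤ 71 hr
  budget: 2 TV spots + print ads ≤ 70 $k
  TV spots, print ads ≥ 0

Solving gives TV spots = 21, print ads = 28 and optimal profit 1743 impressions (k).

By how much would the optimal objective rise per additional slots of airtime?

At the optimum: airtime uses 189 of 189 (binding); design uses 49 of 71 (slack = 22); budget uses 70 of 70 (binding).
Slack constraints have shadow price 0 (complementary slackness).
Dual feasibility on the basic columns requires 5·y_airtime + 2·y_budget = 47, 3·y_airtime + 1·y_budget = 27.
→ y_airtime = 7 and y_budget = 6.
Shadow price of airtime = 7.

7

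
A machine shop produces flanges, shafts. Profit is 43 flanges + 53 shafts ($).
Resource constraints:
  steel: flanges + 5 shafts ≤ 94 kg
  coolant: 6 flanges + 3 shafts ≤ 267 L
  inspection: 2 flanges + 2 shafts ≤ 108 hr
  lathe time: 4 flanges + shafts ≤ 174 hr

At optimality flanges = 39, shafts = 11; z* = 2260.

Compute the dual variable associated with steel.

Binding: steel and coolant. Non-binding: inspection (8 unused), lathe time (7 unused).
Since inspection, lathe time are not tight, their duals are 0.
Dual feasibility on the basic columns requires 1·y_steel + 6·y_coolant = 43, 5·y_steel + 3·y_coolant = 53.
→ y_steel = 7 and y_coolant = 6.
Shadow price of steel = 7.

7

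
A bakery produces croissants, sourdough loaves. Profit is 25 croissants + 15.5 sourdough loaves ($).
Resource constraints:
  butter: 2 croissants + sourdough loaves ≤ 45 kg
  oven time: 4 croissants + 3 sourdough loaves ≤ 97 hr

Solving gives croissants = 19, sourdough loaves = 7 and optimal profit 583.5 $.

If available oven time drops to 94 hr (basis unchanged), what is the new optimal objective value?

Both butter and oven time are binding at x*.
The binding rows give the dual system: 2·y_butter + 4·y_oven time = 25 and 1·y_butter + 3·y_oven time = 15.5.
→ y_butter = 6.5 and y_oven time = 3.
Δz = y_oven time·Δb = 3 × (-3) = -9, so new z* = 583.5 − 9 = 574.5.

574.5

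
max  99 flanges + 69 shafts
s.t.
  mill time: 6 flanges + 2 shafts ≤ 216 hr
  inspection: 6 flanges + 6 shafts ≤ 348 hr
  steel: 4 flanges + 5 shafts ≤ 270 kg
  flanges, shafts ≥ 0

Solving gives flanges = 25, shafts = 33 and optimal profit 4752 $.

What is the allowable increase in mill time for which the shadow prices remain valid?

132

Binding constraints: mill time, inspection. The basis is B = [[6,2],[6,6]] with det 24.
Per unit increase in mill time, x* moves by d = (0.25, -0.25).
The basis stays optimal until shafts reaches 0; allowable increase = 132 hr.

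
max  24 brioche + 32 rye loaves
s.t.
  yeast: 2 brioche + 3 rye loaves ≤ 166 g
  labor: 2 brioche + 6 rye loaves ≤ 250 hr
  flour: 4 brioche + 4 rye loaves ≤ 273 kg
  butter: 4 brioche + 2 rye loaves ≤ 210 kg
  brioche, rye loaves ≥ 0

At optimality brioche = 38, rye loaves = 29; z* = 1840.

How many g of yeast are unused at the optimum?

yeast used = 2·38 + 3·29 = 163; slack = 166 − 163 = 3.

3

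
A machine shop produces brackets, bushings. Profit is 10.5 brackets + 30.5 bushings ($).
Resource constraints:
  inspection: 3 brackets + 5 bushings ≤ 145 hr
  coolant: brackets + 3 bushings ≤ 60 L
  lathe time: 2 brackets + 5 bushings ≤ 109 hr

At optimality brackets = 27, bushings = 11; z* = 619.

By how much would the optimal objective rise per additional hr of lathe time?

Check each constraint at x*: inspection 136/145 (slack 9); coolant 60/60 (tight); lathe time 109/109 (tight).
Since inspection is not tight, its dual is 0.
From A_Bᵀ y = c: 1·y_coolant + 2·y_lathe time = 10.5; 3·y_coolant + 5·y_lathe time = 30.5.
This yields shadow prices y_coolant = 8.5, y_lathe time = 1.
Shadow price of lathe time = 1.

1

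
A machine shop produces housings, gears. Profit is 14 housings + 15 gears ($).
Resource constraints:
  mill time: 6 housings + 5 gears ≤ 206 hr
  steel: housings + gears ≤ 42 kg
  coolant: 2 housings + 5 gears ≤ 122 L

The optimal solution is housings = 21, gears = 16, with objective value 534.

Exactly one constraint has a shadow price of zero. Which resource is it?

mill time: 206/206 (binding)
steel: 37/42 (slack 5)
coolant: 122/122 (binding)
By complementary slackness, a constraint with positive slack has shadow price 0 → steel.

steel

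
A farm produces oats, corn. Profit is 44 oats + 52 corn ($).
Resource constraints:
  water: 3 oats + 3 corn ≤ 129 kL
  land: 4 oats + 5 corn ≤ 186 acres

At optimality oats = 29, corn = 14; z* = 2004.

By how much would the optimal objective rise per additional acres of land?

At the optimum: water uses 129 of 129 (binding); land uses 186 of 186 (binding).
From A_Bᵀ y = c: 3·y_water + 4·y_land = 44; 3·y_water + 5·y_land = 52.
Solving: y_water = 4, y_land = 8.
Shadow price of land = 8.

8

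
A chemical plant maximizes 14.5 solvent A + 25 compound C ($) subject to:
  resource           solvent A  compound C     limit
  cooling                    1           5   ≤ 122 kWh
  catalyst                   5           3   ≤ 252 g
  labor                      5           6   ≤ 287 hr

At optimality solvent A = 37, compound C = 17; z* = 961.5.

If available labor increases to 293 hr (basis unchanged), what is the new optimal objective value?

976.5

Check each constraint at x*: cooling 122/122 (tight); catalyst 236/252 (slack 16); labor 287/287 (tight).
By complementary slackness, y = 0 for the non-binding constraint.
The binding rows give the dual system: 1·y_cooling + 5·y_labor = 14.5 and 5·y_cooling + 6·y_labor = 25.
This yields shadow prices y_cooling = 2, y_labor = 2.5.
Δz = y_labor·Δb = 2.5 × (6) = 15, so new z* = 961.5 + 15 = 976.5.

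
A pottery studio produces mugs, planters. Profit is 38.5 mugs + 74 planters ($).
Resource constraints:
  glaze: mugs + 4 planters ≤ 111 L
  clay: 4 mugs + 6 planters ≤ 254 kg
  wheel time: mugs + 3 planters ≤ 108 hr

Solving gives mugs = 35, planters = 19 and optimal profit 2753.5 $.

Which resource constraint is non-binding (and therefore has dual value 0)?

wheel time

glaze: 111/111 (binding)
clay: 254/254 (binding)
wheel time: 92/108 (slack 16)
By complementary slackness, a constraint with positive slack has shadow price 0 → wheel time.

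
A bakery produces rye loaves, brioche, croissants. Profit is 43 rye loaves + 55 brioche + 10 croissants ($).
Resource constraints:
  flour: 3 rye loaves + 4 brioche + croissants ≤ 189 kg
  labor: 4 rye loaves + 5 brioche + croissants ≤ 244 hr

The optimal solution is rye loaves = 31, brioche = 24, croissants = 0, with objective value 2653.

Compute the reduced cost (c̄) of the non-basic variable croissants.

-2

Check each constraint at x*: flour 189/189 (tight); labor 244/244 (tight).
From A_Bᵀ y = c: 3·y_flour + 4·y_labor = 43; 4·y_flour + 5·y_labor = 55.
Solving: y_flour = 5, y_labor = 7.
Reduced cost of croissants: c₃ − yᵀa₃ = 10 − (5·1 + 7·1) = 10 − 12 = -2.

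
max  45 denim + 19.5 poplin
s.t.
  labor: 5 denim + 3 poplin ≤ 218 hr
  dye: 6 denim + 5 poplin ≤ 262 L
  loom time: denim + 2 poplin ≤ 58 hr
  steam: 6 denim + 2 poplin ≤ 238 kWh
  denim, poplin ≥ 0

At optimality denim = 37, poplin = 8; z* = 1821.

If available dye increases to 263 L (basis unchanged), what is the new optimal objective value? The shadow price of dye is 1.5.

1822.5

Δb = 1, so new z* = 1821 + (1.5)·(1) = 1821 + 1.5 = 1822.5.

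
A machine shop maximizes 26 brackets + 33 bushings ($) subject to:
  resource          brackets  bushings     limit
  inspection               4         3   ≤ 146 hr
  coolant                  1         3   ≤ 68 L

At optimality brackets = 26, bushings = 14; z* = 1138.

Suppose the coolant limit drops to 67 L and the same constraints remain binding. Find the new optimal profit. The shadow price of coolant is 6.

Δb = -1, so new z* = 1138 + (6)·(-1) = 1138 − 6 = 1132.

1132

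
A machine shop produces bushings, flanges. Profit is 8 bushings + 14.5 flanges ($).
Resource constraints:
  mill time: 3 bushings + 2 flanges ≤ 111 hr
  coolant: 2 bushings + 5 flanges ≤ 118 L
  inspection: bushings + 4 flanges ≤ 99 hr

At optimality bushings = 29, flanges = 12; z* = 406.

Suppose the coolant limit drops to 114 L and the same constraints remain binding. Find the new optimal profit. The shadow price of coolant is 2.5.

Δb = -4, so new z* = 406 + (2.5)·(-4) = 406 − 10 = 396.

396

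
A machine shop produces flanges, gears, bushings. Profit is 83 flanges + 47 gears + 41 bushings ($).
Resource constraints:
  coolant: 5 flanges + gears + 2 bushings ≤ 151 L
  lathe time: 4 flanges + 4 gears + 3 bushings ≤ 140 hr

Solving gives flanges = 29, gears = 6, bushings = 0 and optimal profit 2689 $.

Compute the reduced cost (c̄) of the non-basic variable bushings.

-5.5

Check each constraint at x*: coolant 151/151 (tight); lathe time 140/140 (tight).
From A_Bᵀ y = c: 5·y_coolant + 4·y_lathe time = 83; 1·y_coolant + 4·y_lathe time = 47.
This yields shadow prices y_coolant = 9, y_lathe time = 9.5.
Reduced cost of bushings: c₃ − yᵀa₃ = 41 − (9·2 + 9.5·3) = 41 − 46.5 = -5.5.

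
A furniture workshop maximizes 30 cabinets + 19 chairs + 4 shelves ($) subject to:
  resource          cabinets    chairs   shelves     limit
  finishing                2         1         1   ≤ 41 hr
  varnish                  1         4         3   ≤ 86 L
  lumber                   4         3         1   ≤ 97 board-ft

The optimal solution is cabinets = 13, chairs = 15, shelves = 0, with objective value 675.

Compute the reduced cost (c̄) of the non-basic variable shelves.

Binding: finishing and lumber. Non-binding: varnish (13 unused).
By complementary slackness, y = 0 for the non-binding constraint.
Dual feasibility on the basic columns requires 2·y_finishing + 4·y_lumber = 30, 1·y_finishing + 3·y_lumber = 19.
This yields shadow prices y_finishing = 7, y_lumber = 4.
Reduced cost of shelves: c₃ − yᵀa₃ = 4 − (7·1 + 4·1) = 4 − 11 = -7.

-7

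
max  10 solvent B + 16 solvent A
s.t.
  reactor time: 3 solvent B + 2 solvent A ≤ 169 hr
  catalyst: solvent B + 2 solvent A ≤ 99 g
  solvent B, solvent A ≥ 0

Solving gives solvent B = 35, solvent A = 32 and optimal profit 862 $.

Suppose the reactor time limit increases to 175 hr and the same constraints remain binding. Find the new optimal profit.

868

Both reactor time and catalyst are binding at x*.
Dual feasibility on the basic columns requires 3·y_reactor time + 1·y_catalyst = 10, 2·y_reactor time + 2·y_catalyst = 16.
This yields shadow prices y_reactor time = 1, y_catalyst = 7.
Δz = y_reactor time·Δb = 1 × (6) = 6, so new z* = 862 + 6 = 868.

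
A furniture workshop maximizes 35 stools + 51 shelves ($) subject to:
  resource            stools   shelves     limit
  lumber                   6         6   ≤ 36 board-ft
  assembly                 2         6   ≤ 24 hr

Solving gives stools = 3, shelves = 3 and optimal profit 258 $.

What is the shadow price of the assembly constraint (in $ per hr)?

4

At the optimum: lumber uses 36 of 36 (binding); assembly uses 24 of 24 (binding).
Dual feasibility on the basic columns requires 6·y_lumber + 2·y_assembly = 35, 6·y_lumber + 6·y_assembly = 51.
This yields shadow prices y_lumber = 4.5, y_assembly = 4.
Shadow price of assembly = 4.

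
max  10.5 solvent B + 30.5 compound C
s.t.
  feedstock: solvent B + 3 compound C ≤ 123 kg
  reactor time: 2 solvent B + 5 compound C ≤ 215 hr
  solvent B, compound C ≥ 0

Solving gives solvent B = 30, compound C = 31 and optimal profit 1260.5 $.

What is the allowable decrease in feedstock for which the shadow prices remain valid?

15.5

Binding constraints: feedstock, reactor time. The basis is B = [[1,3],[2,5]] with det -1.
Per unit decrease in feedstock, x* moves by d = (5, -2).
The basis stays optimal until compound C reaches 0; allowable decrease = 15.5 kg.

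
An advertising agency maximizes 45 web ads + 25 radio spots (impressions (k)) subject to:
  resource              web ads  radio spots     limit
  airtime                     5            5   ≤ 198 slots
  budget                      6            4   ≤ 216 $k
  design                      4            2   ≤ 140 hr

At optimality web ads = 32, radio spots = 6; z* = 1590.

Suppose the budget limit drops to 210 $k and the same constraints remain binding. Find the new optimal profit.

1575

At the optimum: airtime uses 190 of 198 (slack = 8); budget uses 216 of 216 (binding); design uses 140 of 140 (binding).
Since airtime is not tight, its dual is 0.
Dual feasibility on the basic columns requires 6·y_budget + 4·y_design = 45, 4·y_budget + 2·y_design = 25.
→ y_budget = 2.5 and y_design = 7.5.
Δz = y_budget·Δb = 2.5 × (-6) = -15, so new z* = 1590 − 15 = 1575.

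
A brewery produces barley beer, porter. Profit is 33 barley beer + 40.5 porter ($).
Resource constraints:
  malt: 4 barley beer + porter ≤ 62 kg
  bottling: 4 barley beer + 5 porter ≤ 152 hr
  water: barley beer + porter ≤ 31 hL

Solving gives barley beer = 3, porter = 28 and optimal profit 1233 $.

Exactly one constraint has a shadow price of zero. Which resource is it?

malt

malt: 40/62 (slack 22)
bottling: 152/152 (binding)
water: 31/31 (binding)
By complementary slackness, a constraint with positive slack has shadow price 0 → malt.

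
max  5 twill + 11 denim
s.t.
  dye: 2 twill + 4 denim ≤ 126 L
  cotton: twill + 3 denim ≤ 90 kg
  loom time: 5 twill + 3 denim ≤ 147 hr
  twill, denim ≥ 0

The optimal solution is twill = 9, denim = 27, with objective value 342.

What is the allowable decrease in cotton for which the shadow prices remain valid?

3

Binding constraints: dye, cotton. The basis is B = [[2,4],[1,3]] with det 2.
Per unit decrease in cotton, x* moves by d = (2, -1).
The basis stays optimal until loom time becomes binding; allowable decrease = 3 kg.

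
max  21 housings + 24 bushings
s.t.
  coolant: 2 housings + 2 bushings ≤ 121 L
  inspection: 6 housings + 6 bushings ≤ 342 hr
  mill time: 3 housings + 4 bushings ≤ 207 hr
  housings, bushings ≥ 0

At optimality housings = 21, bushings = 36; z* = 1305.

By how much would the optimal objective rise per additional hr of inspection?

At the optimum: coolant uses 114 of 121 (slack = 7); inspection uses 342 of 342 (binding); mill time uses 207 of 207 (binding).
Slack constraints have shadow price 0 (complementary slackness).
Dual feasibility on the basic columns requires 6·y_inspection + 3·y_mill time = 21, 6·y_inspection + 4·y_mill time = 24.
Solving: y_inspection = 2, y_mill time = 3.
Shadow price of inspection = 2.

2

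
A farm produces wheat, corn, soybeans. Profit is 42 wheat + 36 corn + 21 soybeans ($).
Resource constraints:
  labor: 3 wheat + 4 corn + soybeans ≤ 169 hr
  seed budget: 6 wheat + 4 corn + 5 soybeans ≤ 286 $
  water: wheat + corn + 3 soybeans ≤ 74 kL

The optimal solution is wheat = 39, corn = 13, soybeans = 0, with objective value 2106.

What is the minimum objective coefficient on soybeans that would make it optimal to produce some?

At the optimum: labor uses 169 of 169 (binding); seed budget uses 286 of 286 (binding); water uses 52 of 74 (slack = 22).
Slack constraints have shadow price 0 (complementary slackness).
From A_Bᵀ y = c: 3·y_labor + 6·y_seed budget = 42; 4·y_labor + 4·y_seed budget = 36.
→ y_labor = 4 and y_seed budget = 5.
soybeans enters the basis when its profit ≥ yᵀa₃ = 4·1 + 5·5 = 29.

29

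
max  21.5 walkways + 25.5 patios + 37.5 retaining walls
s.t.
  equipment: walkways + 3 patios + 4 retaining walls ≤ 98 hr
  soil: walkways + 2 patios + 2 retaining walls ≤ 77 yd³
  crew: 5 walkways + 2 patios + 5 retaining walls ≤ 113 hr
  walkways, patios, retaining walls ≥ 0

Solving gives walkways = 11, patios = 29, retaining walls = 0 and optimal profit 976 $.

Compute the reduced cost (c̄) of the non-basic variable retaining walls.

-3.5

Check each constraint at x*: equipment 98/98 (tight); soil 69/77 (slack 8); crew 113/113 (tight).
By complementary slackness, y = 0 for the non-binding constraint.
The binding rows give the dual system: 1·y_equipment + 5·y_crew = 21.5 and 3·y_equipment + 2·y_crew = 25.5.
This yields shadow prices y_equipment = 6.5, y_crew = 3.
Reduced cost of retaining walls: c₃ − yᵀa₃ = 37.5 − (6.5·4 + 3·5) = 37.5 − 41 = -3.5.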